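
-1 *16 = -16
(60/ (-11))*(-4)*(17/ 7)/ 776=510/ 7469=0.07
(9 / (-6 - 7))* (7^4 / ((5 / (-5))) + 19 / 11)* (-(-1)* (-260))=-4750560 / 11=-431869.09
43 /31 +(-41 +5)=-1073 /31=-34.61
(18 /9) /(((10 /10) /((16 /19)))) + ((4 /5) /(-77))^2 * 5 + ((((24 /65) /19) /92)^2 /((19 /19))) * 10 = 1611894735224 /956755644845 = 1.68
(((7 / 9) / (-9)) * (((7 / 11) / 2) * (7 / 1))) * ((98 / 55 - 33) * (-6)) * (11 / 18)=-588931 / 26730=-22.03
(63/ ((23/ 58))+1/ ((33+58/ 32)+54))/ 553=5192702/ 18073699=0.29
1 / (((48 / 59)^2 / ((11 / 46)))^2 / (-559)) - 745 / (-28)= -3645169977073 / 78628257792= -46.36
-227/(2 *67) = -227/134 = -1.69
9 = 9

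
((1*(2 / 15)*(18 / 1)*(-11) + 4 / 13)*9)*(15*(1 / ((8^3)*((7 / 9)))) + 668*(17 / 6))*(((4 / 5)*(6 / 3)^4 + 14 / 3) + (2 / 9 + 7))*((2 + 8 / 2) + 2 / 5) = -70229454.72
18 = 18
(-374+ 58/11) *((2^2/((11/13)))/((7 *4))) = -52728/847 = -62.25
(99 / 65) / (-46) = -0.03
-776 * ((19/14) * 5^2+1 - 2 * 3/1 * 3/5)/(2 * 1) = -425442/35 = -12155.49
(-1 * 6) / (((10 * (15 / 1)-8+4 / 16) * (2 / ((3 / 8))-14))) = 36 / 7397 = 0.00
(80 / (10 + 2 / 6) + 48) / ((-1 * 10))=-864 / 155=-5.57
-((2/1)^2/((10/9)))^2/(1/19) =-6156/25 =-246.24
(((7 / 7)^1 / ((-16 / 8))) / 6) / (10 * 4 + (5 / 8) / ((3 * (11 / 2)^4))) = -14641 / 7027720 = -0.00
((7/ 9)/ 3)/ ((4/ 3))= 0.19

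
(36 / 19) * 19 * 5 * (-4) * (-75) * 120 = 6480000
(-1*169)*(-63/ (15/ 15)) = 10647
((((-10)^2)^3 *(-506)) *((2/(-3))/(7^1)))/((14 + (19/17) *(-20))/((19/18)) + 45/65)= -4249388000000/636741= -6673652.24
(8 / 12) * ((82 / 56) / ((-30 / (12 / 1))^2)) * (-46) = -3772 / 525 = -7.18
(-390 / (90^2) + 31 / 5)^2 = 2758921 / 72900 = 37.85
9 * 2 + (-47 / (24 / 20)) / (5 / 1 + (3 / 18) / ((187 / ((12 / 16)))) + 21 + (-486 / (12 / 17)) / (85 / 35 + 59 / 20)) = 2112500762 / 114909999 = 18.38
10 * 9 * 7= 630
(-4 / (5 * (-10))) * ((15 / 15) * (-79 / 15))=-158 / 375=-0.42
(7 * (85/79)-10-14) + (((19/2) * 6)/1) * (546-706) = -721781/79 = -9136.47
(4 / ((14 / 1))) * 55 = 110 / 7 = 15.71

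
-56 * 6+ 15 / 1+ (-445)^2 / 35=37358 / 7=5336.86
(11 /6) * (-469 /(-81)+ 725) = 325567 /243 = 1339.78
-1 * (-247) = 247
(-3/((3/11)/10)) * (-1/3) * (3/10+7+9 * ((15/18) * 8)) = 7403/3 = 2467.67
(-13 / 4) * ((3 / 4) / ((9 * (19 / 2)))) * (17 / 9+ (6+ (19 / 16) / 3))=-15509 / 65664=-0.24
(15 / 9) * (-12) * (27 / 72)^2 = -45 / 16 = -2.81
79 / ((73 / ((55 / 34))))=4345 / 2482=1.75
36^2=1296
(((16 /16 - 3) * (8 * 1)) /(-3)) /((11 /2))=32 /33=0.97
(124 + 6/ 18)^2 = 139129/ 9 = 15458.78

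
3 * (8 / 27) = 8 / 9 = 0.89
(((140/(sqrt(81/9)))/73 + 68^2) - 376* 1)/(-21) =-930452/4599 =-202.32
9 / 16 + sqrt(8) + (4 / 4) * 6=2 * sqrt(2) + 105 / 16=9.39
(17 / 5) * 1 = 17 / 5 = 3.40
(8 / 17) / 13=8 / 221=0.04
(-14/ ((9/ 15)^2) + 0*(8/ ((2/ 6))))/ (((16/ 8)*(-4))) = 175/ 36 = 4.86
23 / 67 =0.34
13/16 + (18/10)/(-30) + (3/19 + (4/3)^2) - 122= -8160929/68400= -119.31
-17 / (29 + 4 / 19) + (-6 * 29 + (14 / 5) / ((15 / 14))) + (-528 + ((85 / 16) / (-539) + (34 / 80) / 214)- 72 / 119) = -1270725939377 / 1813815850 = -700.58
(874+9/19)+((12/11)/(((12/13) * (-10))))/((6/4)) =2741228/3135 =874.39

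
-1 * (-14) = 14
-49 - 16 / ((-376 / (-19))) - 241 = -290.81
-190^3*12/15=-5487200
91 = 91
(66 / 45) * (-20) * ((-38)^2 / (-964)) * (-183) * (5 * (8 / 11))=-7046720 / 241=-29239.50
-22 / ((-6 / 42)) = 154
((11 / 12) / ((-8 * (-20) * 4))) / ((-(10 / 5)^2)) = -11 / 30720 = -0.00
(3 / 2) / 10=3 / 20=0.15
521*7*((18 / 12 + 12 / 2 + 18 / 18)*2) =61999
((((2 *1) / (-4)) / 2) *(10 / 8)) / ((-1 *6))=5 / 96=0.05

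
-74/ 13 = -5.69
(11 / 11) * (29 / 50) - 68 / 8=-198 / 25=-7.92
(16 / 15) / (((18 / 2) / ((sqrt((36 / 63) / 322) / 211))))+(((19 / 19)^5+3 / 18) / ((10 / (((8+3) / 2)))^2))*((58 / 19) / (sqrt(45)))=16*sqrt(46) / 4586085+24563*sqrt(5) / 342000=0.16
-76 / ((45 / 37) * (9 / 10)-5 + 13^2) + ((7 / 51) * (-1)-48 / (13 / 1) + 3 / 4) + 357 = 602732879 / 1705236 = 353.46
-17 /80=-0.21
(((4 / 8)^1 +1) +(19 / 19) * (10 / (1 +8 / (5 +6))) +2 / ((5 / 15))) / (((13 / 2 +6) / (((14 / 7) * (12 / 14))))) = 1212 / 665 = 1.82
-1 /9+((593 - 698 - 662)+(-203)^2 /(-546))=-842.59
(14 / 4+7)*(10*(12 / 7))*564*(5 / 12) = 42300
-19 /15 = -1.27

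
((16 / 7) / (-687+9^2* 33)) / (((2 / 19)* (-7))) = -76 / 48657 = -0.00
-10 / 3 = -3.33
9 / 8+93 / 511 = 5343 / 4088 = 1.31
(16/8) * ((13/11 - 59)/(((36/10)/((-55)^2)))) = -291500/3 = -97166.67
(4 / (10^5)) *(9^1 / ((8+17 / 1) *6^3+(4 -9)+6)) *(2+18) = 9 / 6751250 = 0.00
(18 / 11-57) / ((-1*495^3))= 203 / 444720375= 0.00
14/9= 1.56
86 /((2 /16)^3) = 44032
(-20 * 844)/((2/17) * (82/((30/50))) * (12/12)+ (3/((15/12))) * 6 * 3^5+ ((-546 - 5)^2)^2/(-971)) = 4179572400/23503389235739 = 0.00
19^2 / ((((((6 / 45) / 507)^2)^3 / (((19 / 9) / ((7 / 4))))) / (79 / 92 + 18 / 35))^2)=47078327608172438301209997761570702621661841696494140625 / 5202448384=9049263756842001241315919000000000000000000000.00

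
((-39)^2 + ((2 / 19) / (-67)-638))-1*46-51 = 1000576 / 1273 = 786.00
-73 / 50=-1.46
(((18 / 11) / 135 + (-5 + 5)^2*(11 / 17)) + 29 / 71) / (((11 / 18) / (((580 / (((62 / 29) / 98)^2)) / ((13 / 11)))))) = 532643467944 / 750541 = 709679.38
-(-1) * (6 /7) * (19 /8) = 57 /28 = 2.04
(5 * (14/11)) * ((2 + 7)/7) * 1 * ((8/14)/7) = 360/539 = 0.67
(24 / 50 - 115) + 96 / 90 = -8509 / 75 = -113.45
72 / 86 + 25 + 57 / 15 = 29.64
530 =530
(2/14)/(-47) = -1/329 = -0.00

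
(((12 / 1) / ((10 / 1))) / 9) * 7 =14 / 15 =0.93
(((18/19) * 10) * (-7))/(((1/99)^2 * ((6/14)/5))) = -144074700/19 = -7582878.95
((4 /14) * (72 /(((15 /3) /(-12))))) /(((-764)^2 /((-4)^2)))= -1728 /1276835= -0.00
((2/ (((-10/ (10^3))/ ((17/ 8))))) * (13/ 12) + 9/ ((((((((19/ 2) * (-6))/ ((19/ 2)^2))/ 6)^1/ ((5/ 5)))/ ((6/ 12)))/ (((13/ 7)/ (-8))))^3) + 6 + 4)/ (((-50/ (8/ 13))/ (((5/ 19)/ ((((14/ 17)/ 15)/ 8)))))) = 251266845203/ 1214560256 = 206.88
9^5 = 59049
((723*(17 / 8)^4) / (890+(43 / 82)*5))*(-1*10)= -2475813003 / 14990336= -165.16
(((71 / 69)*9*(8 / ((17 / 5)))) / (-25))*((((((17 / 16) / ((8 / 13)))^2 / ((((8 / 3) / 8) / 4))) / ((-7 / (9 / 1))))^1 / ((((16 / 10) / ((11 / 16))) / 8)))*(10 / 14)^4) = 113593033125 / 3166707712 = 35.87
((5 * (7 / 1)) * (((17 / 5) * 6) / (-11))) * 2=-1428 / 11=-129.82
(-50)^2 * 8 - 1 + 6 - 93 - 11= 19901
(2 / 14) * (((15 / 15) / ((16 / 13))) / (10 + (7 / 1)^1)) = 13 / 1904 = 0.01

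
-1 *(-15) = 15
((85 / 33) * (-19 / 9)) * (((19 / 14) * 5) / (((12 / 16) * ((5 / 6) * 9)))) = -122740 / 18711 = -6.56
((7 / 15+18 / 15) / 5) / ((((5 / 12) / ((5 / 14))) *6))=1 / 21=0.05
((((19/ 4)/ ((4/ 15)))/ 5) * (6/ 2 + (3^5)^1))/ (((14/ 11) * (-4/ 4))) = -77121/ 112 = -688.58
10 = 10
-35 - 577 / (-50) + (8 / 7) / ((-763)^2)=-4780189259 / 203759150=-23.46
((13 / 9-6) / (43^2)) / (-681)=41 / 11332521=0.00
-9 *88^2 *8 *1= -557568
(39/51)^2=169/289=0.58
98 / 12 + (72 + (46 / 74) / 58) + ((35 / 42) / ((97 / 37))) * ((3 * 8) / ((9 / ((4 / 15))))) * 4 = 227854307 / 2810187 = 81.08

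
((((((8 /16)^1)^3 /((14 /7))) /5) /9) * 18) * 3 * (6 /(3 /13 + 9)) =39 /800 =0.05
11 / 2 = 5.50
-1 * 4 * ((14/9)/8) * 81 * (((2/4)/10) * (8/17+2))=-1323/170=-7.78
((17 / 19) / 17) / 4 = 0.01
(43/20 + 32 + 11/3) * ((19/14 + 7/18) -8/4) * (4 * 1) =-36304/945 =-38.42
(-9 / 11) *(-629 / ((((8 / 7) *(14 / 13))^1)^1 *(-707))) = -73593 / 124432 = -0.59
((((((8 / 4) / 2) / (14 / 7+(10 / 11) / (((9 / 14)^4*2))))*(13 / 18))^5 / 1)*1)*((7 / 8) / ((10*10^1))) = 86181861193829310282422049 / 110321944247231450314868368179200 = 0.00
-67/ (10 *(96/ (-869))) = 58223/ 960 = 60.65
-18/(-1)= 18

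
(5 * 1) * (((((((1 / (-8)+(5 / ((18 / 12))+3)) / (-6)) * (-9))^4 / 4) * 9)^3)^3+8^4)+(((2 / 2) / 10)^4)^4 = 507432549154953015031361812167192259416631133420051342093940110760483484666259420655041230447749789 / 892029807941224925661428730905934460239216640000000000000000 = 568851561503410329810791600000000000000.00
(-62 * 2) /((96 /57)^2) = -11191 /256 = -43.71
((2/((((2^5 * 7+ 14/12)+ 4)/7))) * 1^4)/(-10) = -42/6875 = -0.01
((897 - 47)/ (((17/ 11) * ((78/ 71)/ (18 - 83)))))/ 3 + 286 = -95051/ 9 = -10561.22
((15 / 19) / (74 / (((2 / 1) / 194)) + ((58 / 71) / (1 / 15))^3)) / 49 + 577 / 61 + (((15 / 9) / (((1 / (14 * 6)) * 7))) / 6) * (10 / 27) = 158769112821026791 / 14847134685559218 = 10.69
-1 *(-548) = 548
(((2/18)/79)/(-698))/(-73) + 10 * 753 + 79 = 275661089047/36228294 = 7609.00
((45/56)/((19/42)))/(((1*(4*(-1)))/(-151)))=20385/304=67.06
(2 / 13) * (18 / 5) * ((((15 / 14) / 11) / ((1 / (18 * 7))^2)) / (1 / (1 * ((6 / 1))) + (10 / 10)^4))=104976 / 143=734.10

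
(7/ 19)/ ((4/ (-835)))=-5845/ 76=-76.91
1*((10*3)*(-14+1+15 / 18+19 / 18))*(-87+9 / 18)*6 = 173000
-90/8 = -45/4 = -11.25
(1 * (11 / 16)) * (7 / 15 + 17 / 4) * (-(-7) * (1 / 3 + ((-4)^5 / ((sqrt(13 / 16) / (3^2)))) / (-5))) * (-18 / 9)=-8367744 * sqrt(13) / 325-21791 / 1440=-92846.92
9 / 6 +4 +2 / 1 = 15 / 2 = 7.50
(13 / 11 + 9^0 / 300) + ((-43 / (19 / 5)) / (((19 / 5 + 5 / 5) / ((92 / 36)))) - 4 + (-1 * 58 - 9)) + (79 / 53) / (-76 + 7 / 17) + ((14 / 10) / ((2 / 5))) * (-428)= -24194402978233 / 15372660600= -1573.86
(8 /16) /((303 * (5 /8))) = 4 /1515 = 0.00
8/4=2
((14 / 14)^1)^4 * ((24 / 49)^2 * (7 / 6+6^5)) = 4479648 / 2401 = 1865.74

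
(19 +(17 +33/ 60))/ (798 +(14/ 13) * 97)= 9503/ 234640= 0.04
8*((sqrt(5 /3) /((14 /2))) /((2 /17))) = 68*sqrt(15) /21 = 12.54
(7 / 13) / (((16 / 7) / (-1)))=-49 / 208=-0.24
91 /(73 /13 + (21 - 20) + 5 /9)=10647 /839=12.69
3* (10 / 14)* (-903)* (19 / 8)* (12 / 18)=-12255 / 4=-3063.75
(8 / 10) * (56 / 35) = 32 / 25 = 1.28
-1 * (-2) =2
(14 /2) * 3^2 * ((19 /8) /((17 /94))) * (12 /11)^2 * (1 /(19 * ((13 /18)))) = 71.75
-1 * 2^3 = -8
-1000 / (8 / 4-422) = 50 / 21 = 2.38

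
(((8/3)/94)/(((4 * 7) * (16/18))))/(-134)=-3/352688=-0.00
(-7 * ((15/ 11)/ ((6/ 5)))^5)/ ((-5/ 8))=13671875/ 644204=21.22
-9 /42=-3 /14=-0.21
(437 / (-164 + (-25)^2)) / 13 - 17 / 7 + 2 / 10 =-452159 / 209755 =-2.16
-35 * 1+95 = 60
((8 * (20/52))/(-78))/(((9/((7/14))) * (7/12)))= -40/10647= -0.00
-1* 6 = -6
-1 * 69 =-69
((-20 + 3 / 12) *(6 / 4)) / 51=-79 / 136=-0.58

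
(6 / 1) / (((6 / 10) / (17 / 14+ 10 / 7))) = 185 / 7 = 26.43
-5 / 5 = -1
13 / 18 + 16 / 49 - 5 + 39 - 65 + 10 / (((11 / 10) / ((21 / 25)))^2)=-12870589 / 533610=-24.12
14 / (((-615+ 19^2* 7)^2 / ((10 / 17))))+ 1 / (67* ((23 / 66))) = 1025490127 / 23942381392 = 0.04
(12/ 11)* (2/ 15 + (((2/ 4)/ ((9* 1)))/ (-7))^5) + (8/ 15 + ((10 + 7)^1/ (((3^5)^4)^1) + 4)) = 120642777591797569/ 25785049588147080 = 4.68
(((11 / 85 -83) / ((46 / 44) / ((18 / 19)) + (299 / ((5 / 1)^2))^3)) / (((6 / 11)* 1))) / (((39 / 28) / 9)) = -1342410300000 / 2340890372509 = -0.57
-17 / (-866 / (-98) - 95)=833 / 4222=0.20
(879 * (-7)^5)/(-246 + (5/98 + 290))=-482596198/1439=-335369.14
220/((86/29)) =3190/43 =74.19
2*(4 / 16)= 1 / 2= 0.50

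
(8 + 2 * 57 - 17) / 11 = 105 / 11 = 9.55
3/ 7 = 0.43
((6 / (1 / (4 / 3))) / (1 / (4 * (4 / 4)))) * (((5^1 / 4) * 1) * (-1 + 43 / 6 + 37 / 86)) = 263.88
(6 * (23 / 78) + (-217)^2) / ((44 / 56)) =8570520 / 143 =59933.71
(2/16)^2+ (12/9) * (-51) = -4351/64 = -67.98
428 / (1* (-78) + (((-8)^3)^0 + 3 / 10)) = -4280 / 767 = -5.58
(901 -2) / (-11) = -81.73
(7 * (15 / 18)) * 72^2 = 30240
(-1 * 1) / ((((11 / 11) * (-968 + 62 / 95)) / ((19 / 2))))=1805 / 183796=0.01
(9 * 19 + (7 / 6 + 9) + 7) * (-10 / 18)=-5645 / 54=-104.54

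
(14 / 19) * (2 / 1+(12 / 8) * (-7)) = -119 / 19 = -6.26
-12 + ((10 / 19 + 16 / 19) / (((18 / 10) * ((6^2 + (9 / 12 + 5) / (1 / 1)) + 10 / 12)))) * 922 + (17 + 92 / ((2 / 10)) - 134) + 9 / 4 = 40744051 / 116508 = 349.71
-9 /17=-0.53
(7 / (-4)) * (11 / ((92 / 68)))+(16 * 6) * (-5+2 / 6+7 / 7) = -33693 / 92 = -366.23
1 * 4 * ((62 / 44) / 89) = 62 / 979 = 0.06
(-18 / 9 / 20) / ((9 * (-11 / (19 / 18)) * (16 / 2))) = 0.00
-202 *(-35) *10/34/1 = 35350/17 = 2079.41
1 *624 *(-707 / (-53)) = 441168 / 53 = 8323.92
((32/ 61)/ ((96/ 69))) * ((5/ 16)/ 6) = 115/ 5856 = 0.02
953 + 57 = 1010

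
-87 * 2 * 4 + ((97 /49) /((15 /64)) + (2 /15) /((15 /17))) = -7578614 /11025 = -687.40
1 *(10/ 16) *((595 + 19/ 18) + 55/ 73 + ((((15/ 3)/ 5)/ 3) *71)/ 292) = 7843135/ 21024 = 373.06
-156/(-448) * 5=195/112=1.74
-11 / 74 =-0.15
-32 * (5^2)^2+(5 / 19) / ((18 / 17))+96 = -6807083 / 342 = -19903.75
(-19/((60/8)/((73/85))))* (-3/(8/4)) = 1387/425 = 3.26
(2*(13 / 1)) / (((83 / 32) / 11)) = 9152 / 83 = 110.27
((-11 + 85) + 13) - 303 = -216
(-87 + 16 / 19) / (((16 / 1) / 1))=-1637 / 304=-5.38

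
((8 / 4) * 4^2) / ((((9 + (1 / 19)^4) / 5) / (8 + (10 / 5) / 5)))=87575712 / 586445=149.33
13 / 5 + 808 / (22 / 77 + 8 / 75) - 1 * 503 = 802794 / 515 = 1558.82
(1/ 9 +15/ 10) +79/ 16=943/ 144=6.55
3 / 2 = 1.50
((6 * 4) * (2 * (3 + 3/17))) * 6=15552/17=914.82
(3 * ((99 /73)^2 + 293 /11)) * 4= 20030496 /58619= 341.71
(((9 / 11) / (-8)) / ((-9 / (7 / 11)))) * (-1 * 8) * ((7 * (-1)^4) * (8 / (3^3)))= -392 / 3267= -0.12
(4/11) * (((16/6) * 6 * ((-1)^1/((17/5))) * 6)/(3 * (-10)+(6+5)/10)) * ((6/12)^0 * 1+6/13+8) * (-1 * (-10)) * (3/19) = 70848000/13348621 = 5.31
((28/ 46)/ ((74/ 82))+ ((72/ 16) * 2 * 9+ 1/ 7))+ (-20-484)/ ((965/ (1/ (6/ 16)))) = 462321282/ 5748505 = 80.42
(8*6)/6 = 8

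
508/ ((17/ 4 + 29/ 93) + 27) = 188976/ 11741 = 16.10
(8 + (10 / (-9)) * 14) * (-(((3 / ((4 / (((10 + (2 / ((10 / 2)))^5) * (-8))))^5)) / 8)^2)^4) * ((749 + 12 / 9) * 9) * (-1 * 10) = -28446155817412405554600658753356105767237355638987920117989048320148697044579679227630005164469480934445444109453815549324733321417268578065680638248982228825897124289911689097418999617187479552 / 12446030555722283414288128107560248481180504337442334266202233229579397668070766882367889646251427233913933179110244964249432086944580078125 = -2285560499795959492825297000000000000000000000000000000.00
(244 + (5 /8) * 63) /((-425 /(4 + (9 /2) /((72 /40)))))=-29471 /6800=-4.33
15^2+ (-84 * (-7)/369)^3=426224611/1860867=229.05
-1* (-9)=9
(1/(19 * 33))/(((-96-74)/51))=-1/2090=-0.00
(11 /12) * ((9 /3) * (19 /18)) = 209 /72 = 2.90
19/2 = 9.50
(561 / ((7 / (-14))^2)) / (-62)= -1122 / 31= -36.19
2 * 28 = 56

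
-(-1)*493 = 493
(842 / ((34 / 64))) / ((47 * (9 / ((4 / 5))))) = 107776 / 35955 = 3.00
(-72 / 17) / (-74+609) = -72 / 9095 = -0.01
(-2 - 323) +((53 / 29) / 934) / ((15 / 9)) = -44014591 / 135430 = -325.00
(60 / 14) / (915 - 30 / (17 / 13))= 34 / 7077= 0.00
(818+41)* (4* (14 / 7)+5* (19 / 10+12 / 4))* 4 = 111670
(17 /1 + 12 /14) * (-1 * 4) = -71.43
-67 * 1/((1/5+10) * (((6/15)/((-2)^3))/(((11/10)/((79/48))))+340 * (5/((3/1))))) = -117920/10171457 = -0.01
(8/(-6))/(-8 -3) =4/33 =0.12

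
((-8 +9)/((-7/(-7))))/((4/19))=19/4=4.75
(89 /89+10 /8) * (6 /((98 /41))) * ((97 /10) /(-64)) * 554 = -29743983 /62720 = -474.23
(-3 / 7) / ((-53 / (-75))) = -225 / 371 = -0.61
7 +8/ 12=23/ 3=7.67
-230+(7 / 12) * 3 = -913 / 4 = -228.25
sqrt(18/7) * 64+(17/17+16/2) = 9+192 * sqrt(14)/7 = 111.63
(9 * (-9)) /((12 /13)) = -351 /4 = -87.75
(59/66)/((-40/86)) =-2537/1320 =-1.92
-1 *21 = -21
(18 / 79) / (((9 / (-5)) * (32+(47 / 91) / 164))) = -29848 / 7546317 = -0.00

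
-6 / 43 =-0.14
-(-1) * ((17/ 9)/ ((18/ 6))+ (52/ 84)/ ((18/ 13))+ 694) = 262739/ 378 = 695.08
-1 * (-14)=14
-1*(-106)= 106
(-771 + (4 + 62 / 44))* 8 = -67372 / 11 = -6124.73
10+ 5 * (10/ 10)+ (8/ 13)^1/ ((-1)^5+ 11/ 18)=1221/ 91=13.42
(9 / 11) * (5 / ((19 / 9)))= 405 / 209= 1.94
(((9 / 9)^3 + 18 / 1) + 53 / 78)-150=-10165 / 78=-130.32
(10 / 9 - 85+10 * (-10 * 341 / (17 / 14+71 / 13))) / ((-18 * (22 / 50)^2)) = 788515625 / 529254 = 1489.86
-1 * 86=-86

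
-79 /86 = -0.92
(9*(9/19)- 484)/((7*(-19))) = 9115/2527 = 3.61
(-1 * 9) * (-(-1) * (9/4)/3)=-27/4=-6.75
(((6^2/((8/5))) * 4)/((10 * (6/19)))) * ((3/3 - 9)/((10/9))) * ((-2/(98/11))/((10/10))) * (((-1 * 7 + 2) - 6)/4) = -62073/490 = -126.68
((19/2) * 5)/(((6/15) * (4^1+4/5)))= 2375/96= 24.74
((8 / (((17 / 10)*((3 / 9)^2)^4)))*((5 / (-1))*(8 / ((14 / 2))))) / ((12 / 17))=-1749600 / 7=-249942.86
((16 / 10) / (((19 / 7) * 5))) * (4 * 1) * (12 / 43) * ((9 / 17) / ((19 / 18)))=435456 / 6597275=0.07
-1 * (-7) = 7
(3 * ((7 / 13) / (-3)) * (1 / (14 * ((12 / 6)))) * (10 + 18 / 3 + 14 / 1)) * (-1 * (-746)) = -5595 / 13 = -430.38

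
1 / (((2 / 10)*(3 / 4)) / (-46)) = -920 / 3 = -306.67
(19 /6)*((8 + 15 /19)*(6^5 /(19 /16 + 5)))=384768 /11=34978.91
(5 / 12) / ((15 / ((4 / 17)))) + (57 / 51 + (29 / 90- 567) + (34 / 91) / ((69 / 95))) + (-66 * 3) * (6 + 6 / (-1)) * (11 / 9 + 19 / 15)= -1809419321 / 3202290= -565.04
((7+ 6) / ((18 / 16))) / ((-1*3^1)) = -104 / 27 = -3.85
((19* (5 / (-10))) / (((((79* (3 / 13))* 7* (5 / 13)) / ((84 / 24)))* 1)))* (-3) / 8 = 3211 / 12640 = 0.25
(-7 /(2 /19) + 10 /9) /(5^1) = -1177 /90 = -13.08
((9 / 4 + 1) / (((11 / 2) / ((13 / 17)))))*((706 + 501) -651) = 46982 / 187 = 251.24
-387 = -387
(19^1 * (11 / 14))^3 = 3327.01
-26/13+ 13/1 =11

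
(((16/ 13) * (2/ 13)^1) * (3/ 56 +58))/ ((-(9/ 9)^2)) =-13004/ 1183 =-10.99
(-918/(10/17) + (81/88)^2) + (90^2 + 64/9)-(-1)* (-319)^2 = 37743296717/348480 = 108308.36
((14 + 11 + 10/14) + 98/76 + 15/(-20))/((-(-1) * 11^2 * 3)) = 13967/193116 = 0.07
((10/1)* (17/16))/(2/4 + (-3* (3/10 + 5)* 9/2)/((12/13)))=-850/6161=-0.14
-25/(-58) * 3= 75/58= 1.29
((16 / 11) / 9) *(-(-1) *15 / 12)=20 / 99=0.20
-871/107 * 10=-8710/107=-81.40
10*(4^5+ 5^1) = 10290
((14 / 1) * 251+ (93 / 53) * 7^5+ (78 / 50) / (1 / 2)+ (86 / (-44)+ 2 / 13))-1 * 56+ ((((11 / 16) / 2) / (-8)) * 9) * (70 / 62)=49546663106757 / 1503673600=32950.41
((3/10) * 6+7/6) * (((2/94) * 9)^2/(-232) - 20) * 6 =-356.00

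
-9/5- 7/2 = -53/10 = -5.30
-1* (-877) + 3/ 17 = 14912/ 17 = 877.18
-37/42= -0.88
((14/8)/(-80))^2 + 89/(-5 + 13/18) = -164041027/7884800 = -20.80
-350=-350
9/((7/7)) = 9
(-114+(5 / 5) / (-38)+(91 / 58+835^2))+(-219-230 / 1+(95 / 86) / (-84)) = 696663.53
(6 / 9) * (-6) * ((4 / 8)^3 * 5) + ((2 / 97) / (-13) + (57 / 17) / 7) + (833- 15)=244889507 / 300118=815.98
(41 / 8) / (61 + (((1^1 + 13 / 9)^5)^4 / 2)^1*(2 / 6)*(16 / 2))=1495392851464002242523 / 22573761756787161473998093496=0.00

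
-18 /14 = -1.29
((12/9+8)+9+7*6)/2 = 181/6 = 30.17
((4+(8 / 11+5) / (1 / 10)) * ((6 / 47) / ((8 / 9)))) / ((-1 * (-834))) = 0.01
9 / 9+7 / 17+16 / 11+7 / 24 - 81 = -349355 / 4488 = -77.84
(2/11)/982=1/5401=0.00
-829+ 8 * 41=-501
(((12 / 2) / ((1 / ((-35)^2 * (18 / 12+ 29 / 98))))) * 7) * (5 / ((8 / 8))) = 462000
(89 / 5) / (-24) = -89 / 120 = -0.74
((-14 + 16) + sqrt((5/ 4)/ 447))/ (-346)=-0.01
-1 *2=-2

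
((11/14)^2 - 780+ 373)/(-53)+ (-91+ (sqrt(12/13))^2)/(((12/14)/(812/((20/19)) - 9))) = -162281199071/2025660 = -80112.75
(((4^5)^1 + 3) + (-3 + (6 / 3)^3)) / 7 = 1032 / 7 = 147.43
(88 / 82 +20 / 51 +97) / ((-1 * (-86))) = 205891 / 179826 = 1.14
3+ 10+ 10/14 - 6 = 54/7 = 7.71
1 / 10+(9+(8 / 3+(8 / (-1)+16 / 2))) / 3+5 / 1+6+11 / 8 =5891 / 360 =16.36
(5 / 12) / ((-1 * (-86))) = 5 / 1032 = 0.00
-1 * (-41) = 41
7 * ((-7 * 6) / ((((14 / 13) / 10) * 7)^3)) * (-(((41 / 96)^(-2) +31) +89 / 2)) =224310679125 / 4036081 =55576.36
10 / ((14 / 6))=30 / 7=4.29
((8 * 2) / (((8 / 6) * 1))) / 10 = 1.20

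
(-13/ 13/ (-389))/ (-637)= -1/ 247793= -0.00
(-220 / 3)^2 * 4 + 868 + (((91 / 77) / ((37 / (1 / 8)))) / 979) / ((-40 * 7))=179767203024523 / 8032812480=22379.11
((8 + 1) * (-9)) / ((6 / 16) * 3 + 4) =-648 / 41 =-15.80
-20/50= -2/5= -0.40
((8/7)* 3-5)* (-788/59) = 8668/413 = 20.99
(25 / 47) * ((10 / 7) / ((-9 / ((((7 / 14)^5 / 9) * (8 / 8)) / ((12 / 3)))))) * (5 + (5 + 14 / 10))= -475 / 568512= -0.00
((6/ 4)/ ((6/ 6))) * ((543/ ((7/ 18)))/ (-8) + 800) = 52539/ 56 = 938.20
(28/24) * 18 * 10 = 210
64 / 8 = 8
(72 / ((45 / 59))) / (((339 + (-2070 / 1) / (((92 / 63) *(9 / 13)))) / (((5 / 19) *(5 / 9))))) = -4720 / 584307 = -0.01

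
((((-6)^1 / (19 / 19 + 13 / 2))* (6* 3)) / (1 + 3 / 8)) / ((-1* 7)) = 576 / 385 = 1.50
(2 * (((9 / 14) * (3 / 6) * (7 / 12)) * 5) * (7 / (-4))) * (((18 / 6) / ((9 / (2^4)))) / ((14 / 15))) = -75 / 4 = -18.75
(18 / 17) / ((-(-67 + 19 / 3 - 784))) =27 / 21539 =0.00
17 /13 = 1.31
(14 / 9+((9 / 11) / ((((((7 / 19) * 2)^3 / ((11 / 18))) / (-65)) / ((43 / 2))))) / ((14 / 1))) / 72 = -1.71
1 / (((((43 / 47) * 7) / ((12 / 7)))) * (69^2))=188 / 3343809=0.00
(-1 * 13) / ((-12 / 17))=18.42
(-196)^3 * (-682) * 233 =1196488447616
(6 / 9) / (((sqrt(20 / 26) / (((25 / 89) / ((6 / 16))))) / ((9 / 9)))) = 40 * sqrt(130) / 801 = 0.57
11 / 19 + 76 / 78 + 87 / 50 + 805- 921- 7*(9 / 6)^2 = -9518641 / 74100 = -128.46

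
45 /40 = 9 /8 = 1.12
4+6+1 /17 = 171 /17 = 10.06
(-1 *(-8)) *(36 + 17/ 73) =21160/ 73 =289.86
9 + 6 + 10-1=24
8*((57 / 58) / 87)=0.09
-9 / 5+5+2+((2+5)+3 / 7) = 442 / 35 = 12.63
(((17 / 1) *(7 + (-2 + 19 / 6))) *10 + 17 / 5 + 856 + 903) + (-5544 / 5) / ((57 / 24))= 764903 / 285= 2683.87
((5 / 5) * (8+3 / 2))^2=90.25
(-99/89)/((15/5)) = -33/89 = -0.37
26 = 26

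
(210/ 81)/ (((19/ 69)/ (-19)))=-1610/ 9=-178.89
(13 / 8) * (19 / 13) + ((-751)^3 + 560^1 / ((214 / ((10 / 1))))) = -362571402423 / 856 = -423564722.46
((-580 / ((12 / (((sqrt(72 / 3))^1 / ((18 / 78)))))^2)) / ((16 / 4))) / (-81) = 24505 / 4374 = 5.60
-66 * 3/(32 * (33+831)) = -11/1536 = -0.01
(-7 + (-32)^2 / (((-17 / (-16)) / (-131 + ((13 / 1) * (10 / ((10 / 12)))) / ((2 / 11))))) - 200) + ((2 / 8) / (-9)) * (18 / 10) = 238152963 / 340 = 700449.89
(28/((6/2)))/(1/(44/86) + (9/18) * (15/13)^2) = 52052/14613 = 3.56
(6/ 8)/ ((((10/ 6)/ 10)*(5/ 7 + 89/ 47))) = 987/ 572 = 1.73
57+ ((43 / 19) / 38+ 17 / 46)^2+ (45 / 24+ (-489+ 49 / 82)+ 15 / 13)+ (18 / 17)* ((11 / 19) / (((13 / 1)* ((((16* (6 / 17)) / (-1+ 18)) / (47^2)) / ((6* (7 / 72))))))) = -576796700776161 / 2351674764608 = -245.27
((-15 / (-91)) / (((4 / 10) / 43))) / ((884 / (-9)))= -29025 / 160888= -0.18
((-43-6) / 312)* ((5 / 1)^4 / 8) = -30625 / 2496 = -12.27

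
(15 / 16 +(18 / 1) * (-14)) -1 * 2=-4049 / 16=-253.06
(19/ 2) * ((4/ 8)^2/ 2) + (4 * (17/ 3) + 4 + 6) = 1625/ 48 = 33.85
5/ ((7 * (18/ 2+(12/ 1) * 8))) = 1/ 147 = 0.01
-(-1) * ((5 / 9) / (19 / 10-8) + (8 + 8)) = 15.91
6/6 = 1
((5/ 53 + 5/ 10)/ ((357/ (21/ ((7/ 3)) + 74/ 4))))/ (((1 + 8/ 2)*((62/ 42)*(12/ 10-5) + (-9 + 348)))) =3465/ 126161624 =0.00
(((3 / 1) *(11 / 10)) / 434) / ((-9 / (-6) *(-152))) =-11 / 329840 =-0.00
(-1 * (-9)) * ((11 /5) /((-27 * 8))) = -11 /120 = -0.09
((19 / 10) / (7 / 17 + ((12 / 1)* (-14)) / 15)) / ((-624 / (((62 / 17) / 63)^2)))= 18259 / 19304295192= 0.00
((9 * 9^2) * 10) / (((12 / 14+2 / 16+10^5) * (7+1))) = 0.01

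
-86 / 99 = -0.87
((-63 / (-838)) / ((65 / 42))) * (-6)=-7938 / 27235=-0.29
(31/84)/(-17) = -31/1428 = -0.02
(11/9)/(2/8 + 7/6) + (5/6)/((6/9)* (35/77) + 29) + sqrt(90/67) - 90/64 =-812849/1578144 + 3* sqrt(670)/67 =0.64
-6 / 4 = -3 / 2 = -1.50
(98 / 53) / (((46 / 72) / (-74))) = -261072 / 1219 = -214.17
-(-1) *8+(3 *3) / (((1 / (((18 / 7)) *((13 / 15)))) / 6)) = 4492 / 35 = 128.34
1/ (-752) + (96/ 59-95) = -4142827/ 44368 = -93.37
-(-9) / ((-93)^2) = 1 / 961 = 0.00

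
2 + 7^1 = 9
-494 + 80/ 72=-4436/ 9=-492.89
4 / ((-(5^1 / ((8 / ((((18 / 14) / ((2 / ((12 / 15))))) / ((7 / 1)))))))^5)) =-1157018619904 / 59049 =-19594211.92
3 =3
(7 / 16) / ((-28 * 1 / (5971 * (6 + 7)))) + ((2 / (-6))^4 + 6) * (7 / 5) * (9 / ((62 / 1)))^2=-372923971 / 307520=-1212.68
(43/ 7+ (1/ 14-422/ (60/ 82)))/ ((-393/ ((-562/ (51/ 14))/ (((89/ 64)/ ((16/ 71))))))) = -68948641792/ 1899775755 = -36.29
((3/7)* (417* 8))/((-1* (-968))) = 1251/847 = 1.48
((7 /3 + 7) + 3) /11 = 37 /33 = 1.12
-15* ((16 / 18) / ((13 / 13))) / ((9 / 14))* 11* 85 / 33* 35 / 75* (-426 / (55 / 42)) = 89212.34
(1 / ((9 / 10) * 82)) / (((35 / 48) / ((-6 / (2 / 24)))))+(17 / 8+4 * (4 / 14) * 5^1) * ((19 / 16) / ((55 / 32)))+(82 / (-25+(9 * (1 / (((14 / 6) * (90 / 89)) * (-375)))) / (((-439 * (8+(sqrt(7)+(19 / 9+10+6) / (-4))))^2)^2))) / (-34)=221363858365262391156870240000000 * sqrt(7) / 517323118857357992212900908072715683930159716273+136362314665855084357587017609864807005195840503476273 / 32663781724653583628322563335711268283350284485477220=4.17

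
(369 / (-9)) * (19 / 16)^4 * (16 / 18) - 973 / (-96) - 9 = -5259449 / 73728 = -71.34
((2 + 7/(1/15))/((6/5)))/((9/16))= 4280/27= 158.52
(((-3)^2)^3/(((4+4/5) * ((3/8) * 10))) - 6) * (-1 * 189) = -13041/2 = -6520.50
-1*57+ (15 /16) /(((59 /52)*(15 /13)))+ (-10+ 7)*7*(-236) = 1156333 /236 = 4899.72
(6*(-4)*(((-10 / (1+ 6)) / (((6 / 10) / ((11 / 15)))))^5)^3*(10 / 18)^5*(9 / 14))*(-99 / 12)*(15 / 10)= -71796452911831501562500000000000000 / 1662694864564918452686842106907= -43180.78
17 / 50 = 0.34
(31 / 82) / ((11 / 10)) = 155 / 451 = 0.34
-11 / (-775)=11 / 775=0.01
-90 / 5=-18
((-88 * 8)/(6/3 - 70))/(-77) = -16/119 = -0.13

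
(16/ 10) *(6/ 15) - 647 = -16159/ 25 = -646.36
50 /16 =25 /8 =3.12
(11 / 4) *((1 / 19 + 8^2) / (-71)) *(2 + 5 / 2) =-120483 / 10792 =-11.16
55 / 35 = 1.57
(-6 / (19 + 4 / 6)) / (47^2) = -18 / 130331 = -0.00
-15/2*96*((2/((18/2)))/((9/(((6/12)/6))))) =-40/27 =-1.48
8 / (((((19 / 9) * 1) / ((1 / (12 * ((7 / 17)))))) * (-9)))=-34 / 399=-0.09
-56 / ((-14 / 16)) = 64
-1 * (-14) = 14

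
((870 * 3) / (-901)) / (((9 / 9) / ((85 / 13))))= -13050 / 689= -18.94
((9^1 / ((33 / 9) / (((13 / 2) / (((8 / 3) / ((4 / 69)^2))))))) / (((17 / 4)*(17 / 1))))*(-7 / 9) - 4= -6727128 / 1681691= -4.00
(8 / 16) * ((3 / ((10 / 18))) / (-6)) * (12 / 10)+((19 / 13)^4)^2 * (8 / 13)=12.27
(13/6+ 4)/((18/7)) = 259/108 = 2.40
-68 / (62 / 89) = -3026 / 31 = -97.61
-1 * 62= -62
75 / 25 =3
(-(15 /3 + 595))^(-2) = 1 /360000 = 0.00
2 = 2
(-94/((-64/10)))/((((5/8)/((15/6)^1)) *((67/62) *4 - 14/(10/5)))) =-7285/332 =-21.94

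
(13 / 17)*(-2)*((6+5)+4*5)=-806 / 17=-47.41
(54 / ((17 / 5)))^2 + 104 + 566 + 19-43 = 259594 / 289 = 898.25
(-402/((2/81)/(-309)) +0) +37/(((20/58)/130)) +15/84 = 141253789/28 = 5044778.18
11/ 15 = 0.73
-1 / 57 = -0.02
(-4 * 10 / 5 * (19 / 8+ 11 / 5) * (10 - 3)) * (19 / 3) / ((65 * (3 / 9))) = -24339 / 325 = -74.89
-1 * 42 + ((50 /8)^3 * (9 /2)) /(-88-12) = -27129 /512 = -52.99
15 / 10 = 3 / 2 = 1.50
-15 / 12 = -1.25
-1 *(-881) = 881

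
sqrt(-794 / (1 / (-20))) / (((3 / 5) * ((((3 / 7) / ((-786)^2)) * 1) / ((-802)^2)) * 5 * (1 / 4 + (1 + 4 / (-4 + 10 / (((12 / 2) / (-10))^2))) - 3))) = -264559355492992 * sqrt(3970) / 677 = -24622361803906.78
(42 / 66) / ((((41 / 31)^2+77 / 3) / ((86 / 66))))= 289261 / 9563840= 0.03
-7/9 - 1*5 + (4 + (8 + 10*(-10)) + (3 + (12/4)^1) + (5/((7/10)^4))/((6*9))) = -5665370/64827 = -87.39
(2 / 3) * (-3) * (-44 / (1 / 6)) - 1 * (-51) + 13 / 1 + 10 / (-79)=46758 / 79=591.87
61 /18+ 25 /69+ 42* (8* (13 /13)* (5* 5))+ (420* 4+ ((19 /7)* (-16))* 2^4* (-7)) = 6188369 /414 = 14947.75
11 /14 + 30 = 431 /14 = 30.79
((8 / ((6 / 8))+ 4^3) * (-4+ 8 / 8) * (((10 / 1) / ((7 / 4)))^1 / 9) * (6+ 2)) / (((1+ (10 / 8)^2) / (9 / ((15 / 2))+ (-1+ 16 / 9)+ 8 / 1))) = -14712832 / 3321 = -4430.24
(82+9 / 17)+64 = 2491 / 17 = 146.53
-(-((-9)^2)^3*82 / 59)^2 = -1899056203298244 / 3481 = -545549038580.36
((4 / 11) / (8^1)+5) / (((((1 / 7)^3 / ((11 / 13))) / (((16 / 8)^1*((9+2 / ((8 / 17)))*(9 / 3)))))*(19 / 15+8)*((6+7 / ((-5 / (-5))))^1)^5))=90804105 / 2683705804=0.03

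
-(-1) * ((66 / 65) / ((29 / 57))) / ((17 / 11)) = 41382 / 32045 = 1.29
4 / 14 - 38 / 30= -103 / 105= -0.98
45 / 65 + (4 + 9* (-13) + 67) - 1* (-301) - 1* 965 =-9221 / 13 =-709.31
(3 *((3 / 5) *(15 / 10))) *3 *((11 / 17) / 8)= 891 / 1360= 0.66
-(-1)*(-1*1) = -1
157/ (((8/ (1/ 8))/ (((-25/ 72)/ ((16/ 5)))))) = -19625/ 73728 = -0.27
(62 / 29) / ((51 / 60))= 1240 / 493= 2.52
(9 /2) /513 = 1 /114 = 0.01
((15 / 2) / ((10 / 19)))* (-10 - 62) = -1026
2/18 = 1/9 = 0.11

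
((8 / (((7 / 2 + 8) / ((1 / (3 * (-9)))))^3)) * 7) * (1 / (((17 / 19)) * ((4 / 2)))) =-4256 / 4071212037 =-0.00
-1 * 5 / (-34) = 5 / 34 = 0.15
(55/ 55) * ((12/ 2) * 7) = 42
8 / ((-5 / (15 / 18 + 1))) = -44 / 15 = -2.93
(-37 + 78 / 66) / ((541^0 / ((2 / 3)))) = -788 / 33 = -23.88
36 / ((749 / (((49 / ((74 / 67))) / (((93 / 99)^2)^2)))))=10011545082 / 3656219639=2.74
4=4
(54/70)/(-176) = -27/6160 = -0.00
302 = 302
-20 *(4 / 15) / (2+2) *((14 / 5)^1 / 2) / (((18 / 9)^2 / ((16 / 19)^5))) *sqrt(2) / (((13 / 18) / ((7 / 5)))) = -308281344 *sqrt(2) / 804732175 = -0.54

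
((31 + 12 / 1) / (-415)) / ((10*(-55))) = 43 / 228250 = 0.00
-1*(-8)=8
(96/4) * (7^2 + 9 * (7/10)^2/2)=30723/25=1228.92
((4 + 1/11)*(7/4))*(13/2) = 4095/88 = 46.53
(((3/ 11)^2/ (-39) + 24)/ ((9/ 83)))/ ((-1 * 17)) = -1044389/ 80223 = -13.02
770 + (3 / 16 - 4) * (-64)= 1014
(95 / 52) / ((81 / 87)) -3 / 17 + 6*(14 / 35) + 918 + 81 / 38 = 2095852639 / 2267460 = 924.32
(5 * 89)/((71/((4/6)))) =890/213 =4.18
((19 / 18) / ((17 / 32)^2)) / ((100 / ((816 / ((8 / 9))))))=34.33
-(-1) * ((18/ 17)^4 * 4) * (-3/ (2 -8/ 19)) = -3989088/ 417605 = -9.55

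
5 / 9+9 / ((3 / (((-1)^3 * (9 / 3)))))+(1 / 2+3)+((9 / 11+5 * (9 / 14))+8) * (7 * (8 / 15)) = 39577 / 990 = 39.98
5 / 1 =5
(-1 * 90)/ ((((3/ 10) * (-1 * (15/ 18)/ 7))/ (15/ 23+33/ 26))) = 1447740/ 299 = 4841.94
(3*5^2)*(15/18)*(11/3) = 229.17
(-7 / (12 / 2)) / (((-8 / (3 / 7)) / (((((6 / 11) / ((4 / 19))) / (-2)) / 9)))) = -19 / 2112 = -0.01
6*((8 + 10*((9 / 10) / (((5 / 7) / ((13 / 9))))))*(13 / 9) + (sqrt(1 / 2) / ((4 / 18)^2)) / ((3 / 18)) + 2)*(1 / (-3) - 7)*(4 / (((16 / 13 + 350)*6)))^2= -5577*sqrt(2) / 579121 - 13332748 / 2110896045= -0.02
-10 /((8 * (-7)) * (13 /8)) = 10 /91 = 0.11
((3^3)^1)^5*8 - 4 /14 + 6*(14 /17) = 13660160018 /119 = 114791260.66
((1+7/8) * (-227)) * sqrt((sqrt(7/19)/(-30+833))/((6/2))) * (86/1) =-48805 * 19^(3/4) * sqrt(2409) * 7^(1/4)/61028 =-581.02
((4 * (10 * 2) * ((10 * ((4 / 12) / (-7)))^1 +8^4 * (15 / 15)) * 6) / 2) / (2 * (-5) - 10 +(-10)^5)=-9.83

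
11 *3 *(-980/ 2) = -16170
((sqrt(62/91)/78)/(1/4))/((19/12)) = 8 * sqrt(5642)/22477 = 0.03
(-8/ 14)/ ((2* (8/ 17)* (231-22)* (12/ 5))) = -85/ 70224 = -0.00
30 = 30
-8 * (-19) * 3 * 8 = 3648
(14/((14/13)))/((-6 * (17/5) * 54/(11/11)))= -65/5508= -0.01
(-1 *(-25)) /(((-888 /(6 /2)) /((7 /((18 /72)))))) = -175 /74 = -2.36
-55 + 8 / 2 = -51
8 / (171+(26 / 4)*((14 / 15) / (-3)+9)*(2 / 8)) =2880 / 66643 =0.04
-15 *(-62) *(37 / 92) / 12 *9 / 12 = 17205 / 736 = 23.38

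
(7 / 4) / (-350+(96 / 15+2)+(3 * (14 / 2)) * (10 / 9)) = -15 / 2728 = -0.01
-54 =-54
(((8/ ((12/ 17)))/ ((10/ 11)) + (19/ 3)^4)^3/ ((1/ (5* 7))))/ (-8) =-247752380099712481/ 13286025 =-18647592496.61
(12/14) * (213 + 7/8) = 5133/28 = 183.32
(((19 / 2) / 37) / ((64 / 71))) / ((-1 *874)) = -71 / 217856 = -0.00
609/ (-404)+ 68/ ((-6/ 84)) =-385217/ 404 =-953.51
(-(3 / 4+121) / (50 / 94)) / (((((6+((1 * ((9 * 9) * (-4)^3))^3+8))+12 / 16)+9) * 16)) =22889 / 222902511168400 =0.00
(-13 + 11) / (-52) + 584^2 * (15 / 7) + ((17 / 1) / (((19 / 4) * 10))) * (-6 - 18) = 12635976953 / 17290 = 730825.73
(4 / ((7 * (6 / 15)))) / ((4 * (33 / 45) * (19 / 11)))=75 / 266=0.28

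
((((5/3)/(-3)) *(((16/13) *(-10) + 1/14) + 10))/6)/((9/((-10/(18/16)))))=-40700/199017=-0.20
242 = 242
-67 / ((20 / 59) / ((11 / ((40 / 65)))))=-565279 / 160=-3532.99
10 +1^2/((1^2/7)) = 17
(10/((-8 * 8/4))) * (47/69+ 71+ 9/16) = -398785/8832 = -45.15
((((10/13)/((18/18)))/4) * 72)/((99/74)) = 1480/143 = 10.35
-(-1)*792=792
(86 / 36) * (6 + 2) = 172 / 9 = 19.11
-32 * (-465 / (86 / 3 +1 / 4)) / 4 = 44640 / 347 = 128.65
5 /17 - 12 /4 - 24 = -26.71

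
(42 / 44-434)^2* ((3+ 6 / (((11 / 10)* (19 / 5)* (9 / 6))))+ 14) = 340636274937 / 101156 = 3367435.20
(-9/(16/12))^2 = 45.56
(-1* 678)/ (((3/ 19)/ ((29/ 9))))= -124526/ 9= -13836.22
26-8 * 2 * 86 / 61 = 210 / 61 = 3.44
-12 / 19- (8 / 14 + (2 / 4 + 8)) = -2581 / 266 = -9.70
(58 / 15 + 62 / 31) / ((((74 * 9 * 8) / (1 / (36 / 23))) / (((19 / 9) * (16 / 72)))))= 4807 / 14565420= 0.00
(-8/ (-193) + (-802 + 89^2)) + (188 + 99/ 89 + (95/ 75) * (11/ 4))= 7535519473/ 1030620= 7311.64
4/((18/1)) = 2/9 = 0.22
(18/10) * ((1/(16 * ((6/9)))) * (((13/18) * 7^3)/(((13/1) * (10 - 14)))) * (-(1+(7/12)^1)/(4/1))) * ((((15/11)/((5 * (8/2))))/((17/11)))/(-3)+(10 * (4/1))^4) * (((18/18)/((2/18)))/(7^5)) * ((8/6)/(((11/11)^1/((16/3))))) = 3307519981/1066240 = 3102.04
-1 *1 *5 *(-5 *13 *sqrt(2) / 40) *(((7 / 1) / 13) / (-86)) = -35 *sqrt(2) / 688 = -0.07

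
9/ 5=1.80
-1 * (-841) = 841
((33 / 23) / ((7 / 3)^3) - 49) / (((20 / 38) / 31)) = -22715963 / 7889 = -2879.45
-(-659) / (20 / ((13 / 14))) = 8567 / 280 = 30.60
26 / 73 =0.36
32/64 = 1/2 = 0.50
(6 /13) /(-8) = -3 /52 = -0.06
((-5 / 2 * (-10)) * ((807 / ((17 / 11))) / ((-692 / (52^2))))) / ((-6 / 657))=16427332350 / 2941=5585628.14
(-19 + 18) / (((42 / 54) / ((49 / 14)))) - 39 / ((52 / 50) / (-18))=1341 / 2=670.50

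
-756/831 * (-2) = 1.82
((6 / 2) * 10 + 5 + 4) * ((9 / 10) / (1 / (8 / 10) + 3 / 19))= 13338 / 535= 24.93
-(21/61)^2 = -441/3721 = -0.12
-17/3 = -5.67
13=13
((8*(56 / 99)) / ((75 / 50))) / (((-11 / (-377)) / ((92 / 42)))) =2219776 / 9801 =226.48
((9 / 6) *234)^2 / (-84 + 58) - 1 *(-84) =-9309 / 2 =-4654.50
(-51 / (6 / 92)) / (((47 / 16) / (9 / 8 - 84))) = 1036932 / 47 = 22062.38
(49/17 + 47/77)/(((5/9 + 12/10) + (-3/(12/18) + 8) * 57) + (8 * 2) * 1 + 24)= 0.01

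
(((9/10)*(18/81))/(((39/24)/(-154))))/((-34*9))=616/9945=0.06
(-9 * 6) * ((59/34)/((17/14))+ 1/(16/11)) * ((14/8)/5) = -1849743/46240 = -40.00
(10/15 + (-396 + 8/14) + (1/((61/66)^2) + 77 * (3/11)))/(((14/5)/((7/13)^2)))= -145573265/3773094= -38.58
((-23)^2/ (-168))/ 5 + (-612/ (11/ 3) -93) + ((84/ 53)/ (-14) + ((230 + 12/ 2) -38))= -30681967/ 489720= -62.65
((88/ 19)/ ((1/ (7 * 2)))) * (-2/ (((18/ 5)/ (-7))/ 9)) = 2269.47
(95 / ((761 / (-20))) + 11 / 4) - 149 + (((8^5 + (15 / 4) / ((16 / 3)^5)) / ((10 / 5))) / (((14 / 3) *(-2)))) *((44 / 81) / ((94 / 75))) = -4912260851578745 / 5400636162048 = -909.57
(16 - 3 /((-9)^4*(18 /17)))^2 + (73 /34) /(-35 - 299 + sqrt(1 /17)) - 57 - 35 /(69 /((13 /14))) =198.51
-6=-6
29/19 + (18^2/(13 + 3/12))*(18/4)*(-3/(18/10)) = -181.87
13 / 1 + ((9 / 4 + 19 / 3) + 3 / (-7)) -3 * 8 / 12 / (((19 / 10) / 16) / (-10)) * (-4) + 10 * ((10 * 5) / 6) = -908437 / 1596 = -569.20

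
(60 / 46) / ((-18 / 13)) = -65 / 69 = -0.94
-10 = -10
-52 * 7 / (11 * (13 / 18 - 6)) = 6552 / 1045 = 6.27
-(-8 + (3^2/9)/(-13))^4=-121550625/28561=-4255.83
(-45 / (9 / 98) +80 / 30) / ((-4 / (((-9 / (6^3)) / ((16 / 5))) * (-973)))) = 3556315 / 2304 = 1543.54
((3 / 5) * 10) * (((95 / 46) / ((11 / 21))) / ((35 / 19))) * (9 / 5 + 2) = 61731 / 1265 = 48.80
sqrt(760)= 2 * sqrt(190)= 27.57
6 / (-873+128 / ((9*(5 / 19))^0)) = -6 / 745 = -0.01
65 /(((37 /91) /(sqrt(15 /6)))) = 252.77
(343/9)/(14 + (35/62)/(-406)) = 1233428/453051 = 2.72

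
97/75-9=-578/75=-7.71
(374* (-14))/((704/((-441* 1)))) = 52479/16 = 3279.94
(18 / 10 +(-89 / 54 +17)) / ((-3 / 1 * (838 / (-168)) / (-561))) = -12123958 / 18855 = -643.01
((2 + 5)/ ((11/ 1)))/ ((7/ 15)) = 1.36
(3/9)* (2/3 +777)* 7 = 16331/9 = 1814.56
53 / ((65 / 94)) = 4982 / 65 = 76.65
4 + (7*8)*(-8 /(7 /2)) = -124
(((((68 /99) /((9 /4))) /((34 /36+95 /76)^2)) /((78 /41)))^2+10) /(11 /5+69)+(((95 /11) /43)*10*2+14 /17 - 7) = -1883286909024019555 /932739414050893878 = -2.02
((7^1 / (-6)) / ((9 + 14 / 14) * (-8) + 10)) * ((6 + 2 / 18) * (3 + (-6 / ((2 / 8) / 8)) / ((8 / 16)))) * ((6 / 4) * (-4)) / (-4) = -1397 / 24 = -58.21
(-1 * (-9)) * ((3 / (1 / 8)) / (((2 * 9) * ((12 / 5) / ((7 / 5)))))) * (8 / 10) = 28 / 5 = 5.60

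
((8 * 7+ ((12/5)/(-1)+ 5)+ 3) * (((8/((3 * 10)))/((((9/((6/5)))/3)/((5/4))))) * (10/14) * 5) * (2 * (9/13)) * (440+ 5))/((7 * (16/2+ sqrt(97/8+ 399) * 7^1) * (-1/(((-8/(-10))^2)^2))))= 769916928/1827382375-24059904 * sqrt(6578)/261054625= -7.05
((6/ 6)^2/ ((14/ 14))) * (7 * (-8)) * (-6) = 336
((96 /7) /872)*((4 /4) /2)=6 /763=0.01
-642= -642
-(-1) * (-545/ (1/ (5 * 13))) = -35425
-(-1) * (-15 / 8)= -15 / 8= -1.88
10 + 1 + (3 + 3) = 17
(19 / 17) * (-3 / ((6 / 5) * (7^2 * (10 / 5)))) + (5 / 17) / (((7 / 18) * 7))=0.08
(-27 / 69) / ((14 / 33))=-0.92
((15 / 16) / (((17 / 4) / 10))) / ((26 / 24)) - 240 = -52590 / 221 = -237.96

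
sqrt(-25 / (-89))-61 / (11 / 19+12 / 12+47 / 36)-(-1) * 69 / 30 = -371861 / 19730+5 * sqrt(89) / 89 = -18.32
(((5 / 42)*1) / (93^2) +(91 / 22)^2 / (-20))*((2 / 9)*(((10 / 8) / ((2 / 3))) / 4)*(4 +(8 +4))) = -1504045549 / 1054901232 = -1.43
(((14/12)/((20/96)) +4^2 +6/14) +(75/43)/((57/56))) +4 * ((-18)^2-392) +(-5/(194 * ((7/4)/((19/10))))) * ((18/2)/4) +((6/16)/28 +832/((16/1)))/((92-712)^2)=-1694486271536461/6823782694400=-248.32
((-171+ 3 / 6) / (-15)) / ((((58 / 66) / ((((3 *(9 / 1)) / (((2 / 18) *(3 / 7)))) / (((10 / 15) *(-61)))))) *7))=-911493 / 35380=-25.76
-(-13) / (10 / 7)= 9.10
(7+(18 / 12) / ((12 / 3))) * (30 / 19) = 885 / 76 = 11.64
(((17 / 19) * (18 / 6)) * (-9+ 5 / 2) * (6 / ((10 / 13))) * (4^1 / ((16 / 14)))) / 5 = -180999 / 1900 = -95.26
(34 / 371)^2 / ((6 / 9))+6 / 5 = 834516 / 688205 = 1.21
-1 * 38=-38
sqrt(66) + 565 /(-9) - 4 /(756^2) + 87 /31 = -265637263 /4429404 + sqrt(66) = -51.85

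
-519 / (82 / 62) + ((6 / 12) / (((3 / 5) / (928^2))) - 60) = 88215713 / 123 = 717200.92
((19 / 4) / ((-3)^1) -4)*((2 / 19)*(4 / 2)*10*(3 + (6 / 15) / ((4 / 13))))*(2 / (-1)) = 5762 / 57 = 101.09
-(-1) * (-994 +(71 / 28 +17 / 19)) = -526983 / 532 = -990.57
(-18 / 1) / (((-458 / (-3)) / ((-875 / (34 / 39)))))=921375 / 7786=118.34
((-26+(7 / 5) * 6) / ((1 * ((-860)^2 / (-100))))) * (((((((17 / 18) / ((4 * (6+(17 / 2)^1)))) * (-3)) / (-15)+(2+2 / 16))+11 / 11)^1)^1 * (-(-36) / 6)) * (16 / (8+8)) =359249 / 8043150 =0.04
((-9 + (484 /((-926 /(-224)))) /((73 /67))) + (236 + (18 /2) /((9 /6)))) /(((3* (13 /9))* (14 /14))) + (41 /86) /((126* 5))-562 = -11508582528433 /23805987660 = -483.43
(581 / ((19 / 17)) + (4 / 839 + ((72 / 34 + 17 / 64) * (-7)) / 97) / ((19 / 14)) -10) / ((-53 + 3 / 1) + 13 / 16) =-428762628009 / 41375279966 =-10.36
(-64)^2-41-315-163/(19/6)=70082/19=3688.53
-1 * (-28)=28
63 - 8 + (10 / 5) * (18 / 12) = 58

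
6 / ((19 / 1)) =6 / 19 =0.32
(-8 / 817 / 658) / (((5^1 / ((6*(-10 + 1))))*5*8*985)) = 27 / 6619027625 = 0.00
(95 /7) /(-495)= -19 /693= -0.03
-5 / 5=-1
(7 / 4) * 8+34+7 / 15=727 / 15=48.47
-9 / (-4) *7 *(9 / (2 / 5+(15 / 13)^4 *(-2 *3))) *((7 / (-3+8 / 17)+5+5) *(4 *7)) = -2804.66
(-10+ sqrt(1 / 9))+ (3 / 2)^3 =-151 / 24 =-6.29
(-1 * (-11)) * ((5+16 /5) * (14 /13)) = 6314 /65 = 97.14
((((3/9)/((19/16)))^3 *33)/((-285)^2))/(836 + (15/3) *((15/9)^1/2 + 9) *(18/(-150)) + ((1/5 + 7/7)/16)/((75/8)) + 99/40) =1802240/166986192631077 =0.00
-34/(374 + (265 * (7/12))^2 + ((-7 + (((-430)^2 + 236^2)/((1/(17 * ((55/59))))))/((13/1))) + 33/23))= -0.00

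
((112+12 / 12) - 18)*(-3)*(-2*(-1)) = -570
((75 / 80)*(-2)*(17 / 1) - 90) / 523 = -975 / 4184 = -0.23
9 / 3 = 3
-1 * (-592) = 592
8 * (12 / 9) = 10.67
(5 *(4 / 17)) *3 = 60 / 17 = 3.53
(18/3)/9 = 2/3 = 0.67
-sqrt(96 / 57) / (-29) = 4 * sqrt(38) / 551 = 0.04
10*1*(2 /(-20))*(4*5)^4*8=-1280000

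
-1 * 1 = -1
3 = 3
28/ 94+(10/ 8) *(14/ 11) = 1953/ 1034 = 1.89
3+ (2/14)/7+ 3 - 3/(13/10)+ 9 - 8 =3002/637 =4.71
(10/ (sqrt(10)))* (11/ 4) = 11* sqrt(10)/ 4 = 8.70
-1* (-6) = 6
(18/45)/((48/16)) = 2/15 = 0.13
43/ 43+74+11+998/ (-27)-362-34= -9368/ 27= -346.96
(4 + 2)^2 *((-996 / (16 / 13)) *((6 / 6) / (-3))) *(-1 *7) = -67977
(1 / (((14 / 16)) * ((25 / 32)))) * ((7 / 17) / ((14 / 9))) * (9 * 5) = 17.43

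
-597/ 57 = -199/ 19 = -10.47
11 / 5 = 2.20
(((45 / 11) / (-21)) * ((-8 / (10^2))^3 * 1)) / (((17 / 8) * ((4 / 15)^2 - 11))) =-1728 / 402353875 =-0.00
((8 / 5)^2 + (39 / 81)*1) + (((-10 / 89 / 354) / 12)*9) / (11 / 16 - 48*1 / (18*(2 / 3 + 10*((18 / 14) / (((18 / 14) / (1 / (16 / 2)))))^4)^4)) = 124312251854236480866347 / 40872016296936520356825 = 3.04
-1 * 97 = -97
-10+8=-2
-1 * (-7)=7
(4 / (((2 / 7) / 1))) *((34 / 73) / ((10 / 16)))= 3808 / 365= 10.43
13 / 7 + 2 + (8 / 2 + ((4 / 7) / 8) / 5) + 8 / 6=1933 / 210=9.20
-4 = -4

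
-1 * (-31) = 31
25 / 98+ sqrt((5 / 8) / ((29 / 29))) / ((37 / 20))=25 / 98+ 5 * sqrt(10) / 37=0.68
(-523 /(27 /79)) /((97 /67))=-2768239 /2619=-1056.98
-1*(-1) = 1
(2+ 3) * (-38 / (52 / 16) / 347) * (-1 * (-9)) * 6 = -41040 / 4511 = -9.10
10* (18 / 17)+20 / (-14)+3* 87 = 32149 / 119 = 270.16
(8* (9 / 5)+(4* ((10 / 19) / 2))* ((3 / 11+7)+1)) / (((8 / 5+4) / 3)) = 18111 / 1463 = 12.38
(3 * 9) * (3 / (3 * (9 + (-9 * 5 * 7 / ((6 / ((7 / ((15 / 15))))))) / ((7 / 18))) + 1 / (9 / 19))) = -729 / 25253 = -0.03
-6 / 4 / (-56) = 3 / 112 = 0.03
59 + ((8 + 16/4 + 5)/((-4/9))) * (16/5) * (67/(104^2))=787429/13520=58.24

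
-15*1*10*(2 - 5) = 450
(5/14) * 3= 15/14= 1.07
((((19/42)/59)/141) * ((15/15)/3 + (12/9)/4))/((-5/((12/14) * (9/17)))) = -38/11549545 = -0.00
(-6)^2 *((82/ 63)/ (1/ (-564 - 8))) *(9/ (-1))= 241220.57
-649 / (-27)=649 / 27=24.04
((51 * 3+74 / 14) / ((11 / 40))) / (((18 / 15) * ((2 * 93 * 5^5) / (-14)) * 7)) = -4432 / 2685375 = -0.00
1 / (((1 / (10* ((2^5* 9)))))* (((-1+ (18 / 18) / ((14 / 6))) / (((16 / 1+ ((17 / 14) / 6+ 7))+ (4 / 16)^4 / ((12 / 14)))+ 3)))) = -132082.97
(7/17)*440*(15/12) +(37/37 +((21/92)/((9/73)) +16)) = 1151051/4692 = 245.32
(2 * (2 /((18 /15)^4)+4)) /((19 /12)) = 3217 /513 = 6.27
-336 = -336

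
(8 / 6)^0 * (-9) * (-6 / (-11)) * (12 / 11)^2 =-7776 / 1331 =-5.84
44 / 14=22 / 7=3.14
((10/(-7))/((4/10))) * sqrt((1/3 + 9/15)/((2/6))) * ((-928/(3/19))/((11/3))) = 88160 * sqrt(70)/77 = 9579.21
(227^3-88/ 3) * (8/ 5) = 18715285.87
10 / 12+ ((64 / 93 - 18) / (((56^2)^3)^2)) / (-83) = 437026813128808993914995 / 524432175754570792697856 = 0.83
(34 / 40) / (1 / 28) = 119 / 5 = 23.80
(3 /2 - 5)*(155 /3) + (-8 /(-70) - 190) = -77851 /210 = -370.72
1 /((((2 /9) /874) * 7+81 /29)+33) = 114057 /4082657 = 0.03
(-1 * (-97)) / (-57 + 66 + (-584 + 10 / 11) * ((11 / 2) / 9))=-291 / 1042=-0.28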